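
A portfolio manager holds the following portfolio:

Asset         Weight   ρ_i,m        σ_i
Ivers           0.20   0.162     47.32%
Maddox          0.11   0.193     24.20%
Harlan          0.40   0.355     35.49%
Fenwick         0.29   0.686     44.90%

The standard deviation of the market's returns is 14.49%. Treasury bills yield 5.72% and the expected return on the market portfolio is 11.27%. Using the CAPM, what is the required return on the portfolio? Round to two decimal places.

β_Ivers = 0.162 × 47.32% / 14.49% = 0.5290
β_Maddox = 0.193 × 24.20% / 14.49% = 0.3223
β_Harlan = 0.355 × 35.49% / 14.49% = 0.8695
β_Fenwick = 0.686 × 44.90% / 14.49% = 2.1257
β_P = Σ w_i β_i = 0.20×0.5290 + 0.11×0.3223 + 0.40×0.8695 + 0.29×2.1257 = 1.1055
MRP = 11.27% − 5.72% = 5.55%
E(R_P) = R_f + β_P × MRP = 5.72% + 1.1055 × 5.55% = 11.86%

11.86%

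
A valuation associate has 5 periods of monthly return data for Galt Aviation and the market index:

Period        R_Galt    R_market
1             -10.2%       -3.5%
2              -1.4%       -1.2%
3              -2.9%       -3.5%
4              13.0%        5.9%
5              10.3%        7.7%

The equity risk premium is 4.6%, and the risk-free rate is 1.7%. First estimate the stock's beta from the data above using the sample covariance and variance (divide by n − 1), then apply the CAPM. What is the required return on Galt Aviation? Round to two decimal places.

Mean R_i = (-10.2 − 1.4 − 2.9 + 13.0 + 10.3) / 5 = 1.7600%
Mean R_m = (-3.5 − 1.2 − 3.5 + 5.9 + 7.7) / 5 = 1.0800%
Σ(R_i − R̄_i)(R_m − R̄_m) = 194.0360  ⇒  Cov = 194.0360 / 4 = 48.5090
Σ(R_m − R̄_m)² = 114.2080  ⇒  Var(R_m) = 114.2080 / 4 = 28.5520
β = Cov / Var(R_m) = 48.5090 / 28.5520 = 1.6990
E(R) = R_f + β × MRP = 1.7% + 1.6990 × 4.6% = 9.52%

9.52%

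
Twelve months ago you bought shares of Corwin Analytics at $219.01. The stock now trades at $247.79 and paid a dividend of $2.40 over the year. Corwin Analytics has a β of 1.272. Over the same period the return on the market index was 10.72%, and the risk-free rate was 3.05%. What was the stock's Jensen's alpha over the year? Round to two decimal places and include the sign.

Realised HPR = (P1 + D1 − P0) / P0 = (247.79 + 2.40 − 219.01) / 219.01 = 31.18 / 219.01 = 14.2368%
MRP = 10.72% − 3.05% = 7.67%
CAPM required = R_f + β·MRP = 3.05% + 1.272 × 7.67% = 12.80624%
α = realised − required = 14.2368% − 12.80624% = +1.43%

+1.43%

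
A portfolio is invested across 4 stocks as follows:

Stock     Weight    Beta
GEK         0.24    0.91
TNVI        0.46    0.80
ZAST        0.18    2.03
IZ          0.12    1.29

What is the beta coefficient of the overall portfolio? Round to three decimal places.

β_P = Σ w_i β_i = 0.24×0.91 + 0.46×0.80 + 0.18×2.03 + 0.12×1.29 = 1.1066

1.107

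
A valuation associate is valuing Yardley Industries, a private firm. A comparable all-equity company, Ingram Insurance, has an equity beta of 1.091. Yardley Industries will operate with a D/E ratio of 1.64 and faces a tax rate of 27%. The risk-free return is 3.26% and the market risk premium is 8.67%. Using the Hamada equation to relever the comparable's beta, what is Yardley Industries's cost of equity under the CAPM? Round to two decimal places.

24.04%

β_L = β_U × [1 + (1 − t)(D/E)] = 1.091 × [1 + (1 − 0.27) × 1.64]
    = 1.091 × [1 + 0.73 × 1.64] = 1.091 × 2.1972 = 2.3971
E(R) = R_f + β_L × MRP = 3.26% + 2.3971 × 8.67% = 24.04%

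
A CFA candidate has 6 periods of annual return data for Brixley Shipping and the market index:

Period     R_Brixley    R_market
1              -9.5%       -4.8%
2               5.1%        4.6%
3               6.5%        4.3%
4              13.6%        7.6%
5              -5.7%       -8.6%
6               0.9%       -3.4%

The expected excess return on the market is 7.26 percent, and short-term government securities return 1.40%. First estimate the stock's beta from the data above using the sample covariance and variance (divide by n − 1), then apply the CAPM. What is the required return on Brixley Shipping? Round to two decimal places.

10.10%

Mean R_i = (-9.5 + 5.1 + 6.5 + 13.6 − 5.7 + 0.9) / 6 = 1.8167%
Mean R_m = (-4.8 + 4.6 + 4.3 + 7.6 − 8.6 − 3.4) / 6 = -0.0500%
Σ(R_i − R̄_i)(R_m − R̄_m) = 246.8750  ⇒  Cov = 246.8750 / 5 = 49.3750
Σ(R_m − R̄_m)² = 205.9550  ⇒  Var(R_m) = 205.9550 / 5 = 41.1910
β = Cov / Var(R_m) = 49.3750 / 41.1910 = 1.1987
E(R) = R_f + β × MRP = 1.40% + 1.1987 × 7.26% = 10.10%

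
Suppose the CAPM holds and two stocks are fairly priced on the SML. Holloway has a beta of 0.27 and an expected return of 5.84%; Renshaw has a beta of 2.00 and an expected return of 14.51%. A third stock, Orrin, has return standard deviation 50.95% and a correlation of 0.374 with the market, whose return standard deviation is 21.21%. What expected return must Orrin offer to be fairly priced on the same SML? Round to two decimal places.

8.99%

MRP = (14.51% − 5.84%) / (2.00 − 0.27) = 5.0116%
R_f = 5.84% − 0.27 × 5.0116% = 4.4869%
β_Orrin = ρ·σ_i/σ_m = 0.374 × 50.95 / 21.21 = 0.8984
E(R_Orrin) = R_f + β × MRP = 4.4869% + 0.8984 × 5.0116% = 8.99%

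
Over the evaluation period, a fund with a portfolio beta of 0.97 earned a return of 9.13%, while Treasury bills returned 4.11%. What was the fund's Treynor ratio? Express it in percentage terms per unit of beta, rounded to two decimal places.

Treynor = (R_P − R_f) / β_P = (9.13% − 4.11%) / 0.9700 = 5.02% / 0.9700 = 5.18%

5.18%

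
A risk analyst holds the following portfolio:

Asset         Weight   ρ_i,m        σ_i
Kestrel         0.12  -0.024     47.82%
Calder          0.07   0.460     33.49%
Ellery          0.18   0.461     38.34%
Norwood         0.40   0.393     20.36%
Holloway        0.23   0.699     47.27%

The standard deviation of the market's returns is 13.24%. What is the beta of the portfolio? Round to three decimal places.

β_Kestrel = -0.024 × 47.82% / 13.24% = -0.0867
β_Calder = 0.460 × 33.49% / 13.24% = 1.1635
β_Ellery = 0.461 × 38.34% / 13.24% = 1.3350
β_Norwood = 0.393 × 20.36% / 13.24% = 0.6043
β_Holloway = 0.699 × 47.27% / 13.24% = 2.4956
β_P = Σ w_i β_i = 0.12×-0.0867 + 0.07×1.1635 + 0.18×1.3350 + 0.40×0.6043 + 0.23×2.4956 = 1.1270

1.127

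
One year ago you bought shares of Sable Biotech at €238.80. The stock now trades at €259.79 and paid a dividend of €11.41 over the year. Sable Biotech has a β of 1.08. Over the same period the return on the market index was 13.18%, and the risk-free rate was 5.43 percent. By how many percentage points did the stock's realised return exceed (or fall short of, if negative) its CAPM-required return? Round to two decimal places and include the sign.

-0.23%

Realised HPR = (P1 + D1 − P0) / P0 = (259.79 + 11.41 − 238.80) / 238.80 = 32.40 / 238.80 = 13.5678%
MRP = 13.18% − 5.43% = 7.75%
CAPM required = R_f + β·MRP = 5.43% + 1.08 × 7.75% = 13.8000%
α = realised − required = 13.5678% − 13.8000% = -0.23%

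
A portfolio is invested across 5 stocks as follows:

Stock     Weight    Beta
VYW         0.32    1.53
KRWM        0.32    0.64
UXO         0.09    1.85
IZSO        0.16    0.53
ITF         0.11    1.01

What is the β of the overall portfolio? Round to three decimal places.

1.057

β_P = Σ w_i β_i = 0.32×1.53 + 0.32×0.64 + 0.09×1.85 + 0.16×0.53 + 0.11×1.01 = 1.0568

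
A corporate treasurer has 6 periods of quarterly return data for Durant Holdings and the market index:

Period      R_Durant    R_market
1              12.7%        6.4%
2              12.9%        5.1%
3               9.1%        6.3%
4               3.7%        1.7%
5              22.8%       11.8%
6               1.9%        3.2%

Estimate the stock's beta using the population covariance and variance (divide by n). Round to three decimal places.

2.028

Mean R_i = (12.7 + 12.9 + 9.1 + 3.7 + 22.8 + 1.9) / 6 = 10.5167%
Mean R_m = (6.4 + 5.1 + 6.3 + 1.7 + 11.8 + 3.2) / 6 = 5.7500%
Σ(R_i − R̄_i)(R_m − R̄_m) = 122.9850  ⇒  Cov = 122.9850 / 6 = 20.4975
Σ(R_m − R̄_m)² = 60.6550  ⇒  Var(R_m) = 60.6550 / 6 = 10.1092
β = Cov / Var(R_m) = 20.4975 / 10.1092 = 2.0276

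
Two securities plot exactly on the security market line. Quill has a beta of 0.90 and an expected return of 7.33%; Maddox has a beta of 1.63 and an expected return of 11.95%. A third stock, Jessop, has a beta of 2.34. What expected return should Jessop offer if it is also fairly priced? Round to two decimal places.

16.44%

MRP (SML slope) = (11.95% − 7.33%) / (1.63 − 0.90) = 4.62% / 0.73 = 6.3288%
R_f (intercept) = 7.33% − 0.90 × 6.3288% = 1.6341%
E(R_Jessop) = R_f + β × MRP = 1.6341% + 2.34 × 6.3288% = 16.44%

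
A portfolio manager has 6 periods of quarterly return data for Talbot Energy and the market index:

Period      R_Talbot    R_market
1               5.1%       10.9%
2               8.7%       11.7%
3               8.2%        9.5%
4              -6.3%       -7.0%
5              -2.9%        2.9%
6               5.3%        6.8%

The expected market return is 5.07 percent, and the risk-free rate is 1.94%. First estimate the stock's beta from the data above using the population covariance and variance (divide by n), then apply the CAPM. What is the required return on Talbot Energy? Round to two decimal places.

Mean R_i = (5.1 + 8.7 + 8.2 − 6.3 − 2.9 + 5.3) / 6 = 3.0167%
Mean R_m = (10.9 + 11.7 + 9.5 − 7.0 + 2.9 + 6.8) / 6 = 5.8000%
Σ(R_i − R̄_i)(R_m − R̄_m) = 202.0300  ⇒  Cov = 202.0300 / 6 = 33.6717
Σ(R_m − R̄_m)² = 247.7600  ⇒  Var(R_m) = 247.7600 / 6 = 41.2933
β = Cov / Var(R_m) = 33.6717 / 41.2933 = 0.8154
MRP = 5.07% − 1.94% = 3.13%
E(R) = R_f + β × MRP = 1.94% + 0.8154 × 3.13% = 4.49%

4.49%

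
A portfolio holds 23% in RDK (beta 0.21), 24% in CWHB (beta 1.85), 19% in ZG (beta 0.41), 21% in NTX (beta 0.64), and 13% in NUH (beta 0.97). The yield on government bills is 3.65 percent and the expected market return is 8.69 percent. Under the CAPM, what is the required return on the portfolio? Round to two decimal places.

β_P = Σ w_i β_i = 0.23×0.21 + 0.24×1.85 + 0.19×0.41 + 0.21×0.64 + 0.13×0.97 = 0.8307
MRP = 8.69% − 3.65% = 5.04%
E(R_P) = R_f + β_P × MRP = 3.65% + 0.8307 × 5.04% = 7.84%

7.84%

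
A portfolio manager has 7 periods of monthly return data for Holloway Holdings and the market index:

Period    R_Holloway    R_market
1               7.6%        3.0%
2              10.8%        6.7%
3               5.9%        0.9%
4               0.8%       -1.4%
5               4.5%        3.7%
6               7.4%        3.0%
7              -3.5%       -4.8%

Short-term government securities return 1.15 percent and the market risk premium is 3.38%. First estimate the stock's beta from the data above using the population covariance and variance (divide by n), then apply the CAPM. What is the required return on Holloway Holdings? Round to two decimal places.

Mean R_i = (7.6 + 10.8 + 5.9 + 0.8 + 4.5 + 7.4 − 3.5) / 7 = 4.7857%
Mean R_m = (3.0 + 6.7 + 0.9 − 1.4 + 3.7 + 3.0 − 4.8) / 7 = 1.5857%
Σ(R_i − R̄_i)(R_m − R̄_m) = 101.8786  ⇒  Cov = 101.8786 / 7 = 14.5541
Σ(R_m − R̄_m)² = 84.7886  ⇒  Var(R_m) = 84.7886 / 7 = 12.1127
β = Cov / Var(R_m) = 14.5541 / 12.1127 = 1.2016
E(R) = R_f + β × MRP = 1.15% + 1.2016 × 3.38% = 5.21%

5.21%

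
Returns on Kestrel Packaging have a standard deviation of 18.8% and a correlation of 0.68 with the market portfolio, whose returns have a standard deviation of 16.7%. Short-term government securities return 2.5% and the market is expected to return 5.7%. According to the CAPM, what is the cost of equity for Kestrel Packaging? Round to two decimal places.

β = ρ × σ_i / σ_m = 0.68 × 18.8% / 16.7% = 0.7655
MRP = 5.7% − 2.5% = 3.20%
E(R) = 2.5% + 0.7655 × 3.2% = 4.95%

4.95%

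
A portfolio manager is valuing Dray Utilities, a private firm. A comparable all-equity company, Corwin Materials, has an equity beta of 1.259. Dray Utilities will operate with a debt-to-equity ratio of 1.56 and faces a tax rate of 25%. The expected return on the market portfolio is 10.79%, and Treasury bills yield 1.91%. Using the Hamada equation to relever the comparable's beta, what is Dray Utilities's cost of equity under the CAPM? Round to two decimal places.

β_L = β_U × [1 + (1 − t)(D/E)] = 1.259 × [1 + (1 − 0.25) × 1.56]
    = 1.259 × [1 + 0.75 × 1.56] = 1.259 × 2.1700 = 2.7320
MRP = 10.79% − 1.91% = 8.88%
E(R) = R_f + β_L × MRP = 1.91% + 2.7320 × 8.88% = 26.17%

26.17%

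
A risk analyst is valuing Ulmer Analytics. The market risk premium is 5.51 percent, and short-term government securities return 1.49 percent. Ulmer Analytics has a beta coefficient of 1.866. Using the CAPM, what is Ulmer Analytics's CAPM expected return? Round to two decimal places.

E(R) = R_f + β × MRP = 1.49% + 1.866 × 5.51% = 11.77%

11.77%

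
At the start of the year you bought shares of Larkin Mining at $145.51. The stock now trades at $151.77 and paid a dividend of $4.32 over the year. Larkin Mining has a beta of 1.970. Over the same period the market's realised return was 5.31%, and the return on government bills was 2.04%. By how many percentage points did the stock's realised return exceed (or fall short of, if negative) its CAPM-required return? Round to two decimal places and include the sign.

-1.21%

Realised HPR = (P1 + D1 − P0) / P0 = (151.77 + 4.32 − 145.51) / 145.51 = 10.58 / 145.51 = 7.2710%
MRP = 5.31% − 2.04% = 3.27%
CAPM required = R_f + β·MRP = 2.04% + 1.970 × 3.27% = 8.48190%
α = realised − required = 7.2710% − 8.48190% = -1.21%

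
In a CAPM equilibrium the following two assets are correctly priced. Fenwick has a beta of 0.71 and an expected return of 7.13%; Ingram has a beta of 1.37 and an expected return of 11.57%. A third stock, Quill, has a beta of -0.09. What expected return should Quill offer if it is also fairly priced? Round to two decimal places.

1.75%

MRP (SML slope) = (11.57% − 7.13%) / (1.37 − 0.71) = 4.44% / 0.66 = 6.7273%
R_f (intercept) = 7.13% − 0.71 × 6.7273% = 2.3536%
E(R_Quill) = R_f + β × MRP = 2.3536% + -0.09 × 6.7273% = 1.75%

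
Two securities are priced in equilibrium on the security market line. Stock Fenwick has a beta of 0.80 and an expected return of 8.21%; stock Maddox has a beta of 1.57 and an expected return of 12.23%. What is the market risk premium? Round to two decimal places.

5.22%

Both satisfy E(R) = R_f + β·MRP, so the slope of the SML is
MRP = (12.23% − 8.21%) / (1.57 − 0.80) = 4.02% / 0.77 = 5.2208%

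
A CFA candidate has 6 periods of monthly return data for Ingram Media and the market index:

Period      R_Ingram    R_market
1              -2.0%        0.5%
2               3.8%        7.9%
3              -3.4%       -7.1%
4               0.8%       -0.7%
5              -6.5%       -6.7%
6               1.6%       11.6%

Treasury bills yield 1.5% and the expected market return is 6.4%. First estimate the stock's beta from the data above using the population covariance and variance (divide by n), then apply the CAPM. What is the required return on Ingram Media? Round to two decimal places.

Mean R_i = (-2.0 + 3.8 − 3.4 + 0.8 − 6.5 + 1.6) / 6 = -0.9500%
Mean R_m = (0.5 + 7.9 − 7.1 − 0.7 − 6.7 + 11.6) / 6 = 0.9167%
Σ(R_i − R̄_i)(R_m − R̄_m) = 119.9350  ⇒  Cov = 119.9350 / 6 = 19.9892
Σ(R_m − R̄_m)² = 287.9683  ⇒  Var(R_m) = 287.9683 / 6 = 47.9947
β = Cov / Var(R_m) = 19.9892 / 47.9947 = 0.4165
MRP = 6.4% − 1.5% = 4.90%
E(R) = R_f + β × MRP = 1.5% + 0.4165 × 4.9% = 3.54%

3.54%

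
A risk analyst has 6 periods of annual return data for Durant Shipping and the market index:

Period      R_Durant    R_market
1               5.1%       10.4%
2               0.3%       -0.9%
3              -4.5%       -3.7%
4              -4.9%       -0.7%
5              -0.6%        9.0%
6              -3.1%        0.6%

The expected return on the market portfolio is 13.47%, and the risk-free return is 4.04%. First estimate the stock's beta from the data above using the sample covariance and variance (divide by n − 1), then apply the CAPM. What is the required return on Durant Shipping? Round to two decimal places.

Mean R_i = (5.1 + 0.3 − 4.5 − 4.9 − 0.6 − 3.1) / 6 = -1.2833%
Mean R_m = (10.4 − 0.9 − 3.7 − 0.7 + 9.0 + 0.6) / 6 = 2.4500%
Σ(R_i − R̄_i)(R_m − R̄_m) = 84.4550  ⇒  Cov = 84.4550 / 5 = 16.8910
Σ(R_m − R̄_m)² = 168.4950  ⇒  Var(R_m) = 168.4950 / 5 = 33.6990
β = Cov / Var(R_m) = 16.8910 / 33.6990 = 0.5012
MRP = 13.47% − 4.04% = 9.43%
E(R) = R_f + β × MRP = 4.04% + 0.5012 × 9.43% = 8.77%

8.77%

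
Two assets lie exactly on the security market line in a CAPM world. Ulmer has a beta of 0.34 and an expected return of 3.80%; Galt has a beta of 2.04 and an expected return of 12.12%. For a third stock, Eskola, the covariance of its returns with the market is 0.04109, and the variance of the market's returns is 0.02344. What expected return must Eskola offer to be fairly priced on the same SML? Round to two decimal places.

10.72%

MRP = (12.12% − 3.80%) / (2.04 − 0.34) = 4.8941%
R_f = 3.80% − 0.34 × 4.8941% = 2.1360%
β_Eskola = Cov / Var(R_m) = 0.04109 / 0.02344 = 1.7530
E(R_Eskola) = R_f + β × MRP = 2.1360% + 1.7530 × 4.8941% = 10.72%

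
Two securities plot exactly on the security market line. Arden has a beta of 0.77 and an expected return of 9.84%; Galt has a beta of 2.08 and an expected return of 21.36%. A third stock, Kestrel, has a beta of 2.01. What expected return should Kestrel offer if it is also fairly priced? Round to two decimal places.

MRP (SML slope) = (21.36% − 9.84%) / (2.08 − 0.77) = 11.52% / 1.31 = 8.7939%
R_f (intercept) = 9.84% − 0.77 × 8.7939% = 3.0687%
E(R_Kestrel) = R_f + β × MRP = 3.0687% + 2.01 × 8.7939% = 20.74%

20.74%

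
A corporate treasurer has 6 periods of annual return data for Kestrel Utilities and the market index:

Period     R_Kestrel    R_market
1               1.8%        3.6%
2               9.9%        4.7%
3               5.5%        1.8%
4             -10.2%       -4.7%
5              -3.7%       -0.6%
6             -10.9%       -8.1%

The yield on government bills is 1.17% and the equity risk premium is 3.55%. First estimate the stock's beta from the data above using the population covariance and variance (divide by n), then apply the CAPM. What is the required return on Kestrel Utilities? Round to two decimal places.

Mean R_i = (1.8 + 9.9 + 5.5 − 10.2 − 3.7 − 10.9) / 6 = -1.2667%
Mean R_m = (3.6 + 4.7 + 1.8 − 4.7 − 0.6 − 8.1) / 6 = -0.5500%
Σ(R_i − R̄_i)(R_m − R̄_m) = 197.1800  ⇒  Cov = 197.1800 / 6 = 32.8633
Σ(R_m − R̄_m)² = 124.5350  ⇒  Var(R_m) = 124.5350 / 6 = 20.7558
β = Cov / Var(R_m) = 32.8633 / 20.7558 = 1.5833
E(R) = R_f + β × MRP = 1.17% + 1.5833 × 3.55% = 6.79%

6.79%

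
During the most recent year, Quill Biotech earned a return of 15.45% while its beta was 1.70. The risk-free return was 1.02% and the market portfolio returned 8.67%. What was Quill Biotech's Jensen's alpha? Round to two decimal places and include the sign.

+1.43%

Market excess return = 8.67% − 1.02% = 7.65%
CAPM benchmark = R_f + β(R_m − R_f) = 1.02% + 1.70 × 7.65% = 14.0250%
α = actual − benchmark = 15.45% − 14.0250% = +1.43%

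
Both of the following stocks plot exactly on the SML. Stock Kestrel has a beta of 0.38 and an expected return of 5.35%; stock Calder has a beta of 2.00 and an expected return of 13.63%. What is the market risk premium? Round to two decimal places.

5.11%

Both satisfy E(R) = R_f + β·MRP, so the slope of the SML is
MRP = (13.63% − 5.35%) / (2.00 − 0.38) = 8.28% / 1.62 = 5.1111%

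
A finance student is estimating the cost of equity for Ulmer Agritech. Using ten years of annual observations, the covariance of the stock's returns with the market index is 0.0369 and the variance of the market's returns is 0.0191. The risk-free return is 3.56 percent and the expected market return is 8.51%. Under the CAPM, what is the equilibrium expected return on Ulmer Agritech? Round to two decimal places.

13.12%

β = Cov(R_i, R_m) / Var(R_m) = 0.0369 / 0.0191 = 1.9319
MRP = 8.51% − 3.56% = 4.95%
E(R) = R_f + β × MRP = 3.56% + 1.9319 × 4.95% = 13.12%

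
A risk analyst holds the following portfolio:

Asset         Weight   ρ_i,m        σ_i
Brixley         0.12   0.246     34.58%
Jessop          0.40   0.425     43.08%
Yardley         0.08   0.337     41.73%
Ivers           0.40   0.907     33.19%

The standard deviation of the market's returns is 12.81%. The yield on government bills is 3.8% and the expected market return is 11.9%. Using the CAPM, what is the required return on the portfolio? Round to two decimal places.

17.40%

β_Brixley = 0.246 × 34.58% / 12.81% = 0.6641
β_Jessop = 0.425 × 43.08% / 12.81% = 1.4293
β_Yardley = 0.337 × 41.73% / 12.81% = 1.0978
β_Ivers = 0.907 × 33.19% / 12.81% = 2.3500
β_P = Σ w_i β_i = 0.12×0.6641 + 0.40×1.4293 + 0.08×1.0978 + 0.40×2.3500 = 1.6792
MRP = 11.9% − 3.8% = 8.10%
E(R_P) = R_f + β_P × MRP = 3.8% + 1.6792 × 8.1% = 17.40%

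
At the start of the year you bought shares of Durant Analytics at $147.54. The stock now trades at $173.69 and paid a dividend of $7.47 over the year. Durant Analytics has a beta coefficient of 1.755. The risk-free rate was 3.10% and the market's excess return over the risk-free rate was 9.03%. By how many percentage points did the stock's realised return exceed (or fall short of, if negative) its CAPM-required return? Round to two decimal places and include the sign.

+3.84%

Realised HPR = (P1 + D1 − P0) / P0 = (173.69 + 7.47 − 147.54) / 147.54 = 33.62 / 147.54 = 22.7870%
CAPM required = R_f + β·MRP = 3.10% + 1.755 × 9.03% = 18.94765%
α = realised − required = 22.7870% − 18.94765% = +3.84%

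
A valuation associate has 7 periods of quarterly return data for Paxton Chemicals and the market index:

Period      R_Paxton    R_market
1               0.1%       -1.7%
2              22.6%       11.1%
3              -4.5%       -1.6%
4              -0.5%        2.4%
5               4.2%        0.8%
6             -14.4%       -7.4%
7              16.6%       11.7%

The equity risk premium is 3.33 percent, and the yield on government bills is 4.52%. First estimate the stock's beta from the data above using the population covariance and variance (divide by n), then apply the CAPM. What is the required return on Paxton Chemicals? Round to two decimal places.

10.29%

Mean R_i = (0.1 + 22.6 − 4.5 − 0.5 + 4.2 − 14.4 + 16.6) / 7 = 3.4429%
Mean R_m = (-1.7 + 11.1 − 1.6 + 2.4 + 0.8 − 7.4 + 11.7) / 7 = 2.1857%
Σ(R_i − R̄_i)(R_m − R̄_m) = 508.1543  ⇒  Cov = 508.1543 / 7 = 72.5935
Σ(R_m − R̄_m)² = 293.2686  ⇒  Var(R_m) = 293.2686 / 7 = 41.8955
β = Cov / Var(R_m) = 72.5935 / 41.8955 = 1.7327
E(R) = R_f + β × MRP = 4.52% + 1.7327 × 3.33% = 10.29%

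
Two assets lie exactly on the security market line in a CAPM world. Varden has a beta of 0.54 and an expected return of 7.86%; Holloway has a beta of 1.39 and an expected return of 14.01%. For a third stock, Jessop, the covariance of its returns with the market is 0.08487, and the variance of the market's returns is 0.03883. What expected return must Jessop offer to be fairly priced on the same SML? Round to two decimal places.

19.77%

MRP = (14.01% − 7.86%) / (1.39 − 0.54) = 7.2353%
R_f = 7.86% − 0.54 × 7.2353% = 3.9529%
β_Jessop = Cov / Var(R_m) = 0.08487 / 0.03883 = 2.1857
E(R_Jessop) = R_f + β × MRP = 3.9529% + 2.1857 × 7.2353% = 19.77%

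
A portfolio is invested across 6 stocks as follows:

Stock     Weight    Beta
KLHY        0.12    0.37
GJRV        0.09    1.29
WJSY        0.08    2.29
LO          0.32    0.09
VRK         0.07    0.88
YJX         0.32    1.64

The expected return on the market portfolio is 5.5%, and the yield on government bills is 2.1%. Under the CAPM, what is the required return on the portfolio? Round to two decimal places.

β_P = Σ w_i β_i = 0.12×0.37 + 0.09×1.29 + 0.08×2.29 + 0.32×0.09 + 0.07×0.88 + 0.32×1.64 = 0.9589
MRP = 5.5% − 2.1% = 3.40%
E(R_P) = R_f + β_P × MRP = 2.1% + 0.9589 × 3.4% = 5.36%

5.36%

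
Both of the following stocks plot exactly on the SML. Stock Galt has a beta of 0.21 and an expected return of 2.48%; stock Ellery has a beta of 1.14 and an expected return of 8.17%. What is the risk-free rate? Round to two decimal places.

Both satisfy E(R) = R_f + β·MRP, so the slope of the SML is
MRP = (8.17% − 2.48%) / (1.14 − 0.21) = 5.69% / 0.93 = 6.1183%
R_f = E(R_Galt) − β_Galt·MRP = 2.48% − 0.21 × 6.1183% = 1.1952%

1.20%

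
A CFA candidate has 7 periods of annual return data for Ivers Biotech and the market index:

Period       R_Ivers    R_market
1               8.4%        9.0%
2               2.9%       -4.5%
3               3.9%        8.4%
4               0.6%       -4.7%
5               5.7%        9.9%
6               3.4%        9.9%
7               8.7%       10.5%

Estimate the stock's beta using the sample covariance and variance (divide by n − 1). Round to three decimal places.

Mean R_i = (8.4 + 2.9 + 3.9 + 0.6 + 5.7 + 3.4 + 8.7) / 7 = 4.8000%
Mean R_m = (9.0 − 4.5 + 8.4 − 4.7 + 9.9 + 9.9 + 10.5) / 7 = 5.5000%
Σ(R_i − R̄_i)(R_m − R̄_m) = 89.1300  ⇒  Cov = 89.1300 / 6 = 14.8550
Σ(R_m − R̄_m)² = 288.4200  ⇒  Var(R_m) = 288.4200 / 6 = 48.0700
β = Cov / Var(R_m) = 14.8550 / 48.0700 = 0.3090

0.309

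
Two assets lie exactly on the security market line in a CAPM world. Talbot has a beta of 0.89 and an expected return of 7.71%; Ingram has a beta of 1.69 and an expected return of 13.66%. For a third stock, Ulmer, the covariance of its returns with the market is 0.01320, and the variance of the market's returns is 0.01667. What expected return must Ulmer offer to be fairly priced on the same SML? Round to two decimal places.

6.98%

MRP = (13.66% − 7.71%) / (1.69 − 0.89) = 7.4375%
R_f = 7.71% − 0.89 × 7.4375% = 1.0906%
β_Ulmer = Cov / Var(R_m) = 0.01320 / 0.01667 = 0.7918
E(R_Ulmer) = R_f + β × MRP = 1.0906% + 0.7918 × 7.4375% = 6.98%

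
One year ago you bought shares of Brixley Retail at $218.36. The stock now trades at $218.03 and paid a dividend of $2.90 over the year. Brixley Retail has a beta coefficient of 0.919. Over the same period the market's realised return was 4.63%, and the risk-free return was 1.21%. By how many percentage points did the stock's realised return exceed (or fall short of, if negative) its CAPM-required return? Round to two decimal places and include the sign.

-3.18%

Realised HPR = (P1 + D1 − P0) / P0 = (218.03 + 2.90 − 218.36) / 218.36 = 2.57 / 218.36 = 1.1770%
MRP = 4.63% − 1.21% = 3.42%
CAPM required = R_f + β·MRP = 1.21% + 0.919 × 3.42% = 4.35298%
α = realised − required = 1.1770% − 4.35298% = -3.18%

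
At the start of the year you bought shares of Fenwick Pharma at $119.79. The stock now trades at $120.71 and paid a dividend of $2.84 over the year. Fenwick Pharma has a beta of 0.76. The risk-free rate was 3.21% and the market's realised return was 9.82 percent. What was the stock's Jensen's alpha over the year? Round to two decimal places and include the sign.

Realised HPR = (P1 + D1 − P0) / P0 = (120.71 + 2.84 − 119.79) / 119.79 = 3.76 / 119.79 = 3.1388%
MRP = 9.82% − 3.21% = 6.61%
CAPM required = R_f + β·MRP = 3.21% + 0.76 × 6.61% = 8.2336%
α = realised − required = 3.1388% − 8.2336% = -5.09%

-5.09%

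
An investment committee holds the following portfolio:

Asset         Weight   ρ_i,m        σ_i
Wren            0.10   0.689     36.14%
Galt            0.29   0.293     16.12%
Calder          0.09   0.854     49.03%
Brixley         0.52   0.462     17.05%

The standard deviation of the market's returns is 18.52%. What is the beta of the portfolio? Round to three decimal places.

β_Wren = 0.689 × 36.14% / 18.52% = 1.3445
β_Galt = 0.293 × 16.12% / 18.52% = 0.2550
β_Calder = 0.854 × 49.03% / 18.52% = 2.2609
β_Brixley = 0.462 × 17.05% / 18.52% = 0.4253
β_P = Σ w_i β_i = 0.10×1.3445 + 0.29×0.2550 + 0.09×2.2609 + 0.52×0.4253 = 0.6330

0.633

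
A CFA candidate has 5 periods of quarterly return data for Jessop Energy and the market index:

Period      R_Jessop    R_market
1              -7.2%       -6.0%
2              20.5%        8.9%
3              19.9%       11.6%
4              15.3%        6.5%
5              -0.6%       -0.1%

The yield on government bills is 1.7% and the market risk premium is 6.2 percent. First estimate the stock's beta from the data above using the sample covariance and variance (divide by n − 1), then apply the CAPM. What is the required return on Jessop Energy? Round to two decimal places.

Mean R_i = (-7.2 + 20.5 + 19.9 + 15.3 − 0.6) / 5 = 9.5800%
Mean R_m = (-6.0 + 8.9 + 11.6 + 6.5 − 0.1) / 5 = 4.1800%
Σ(R_i − R̄_i)(R_m − R̄_m) = 355.7780  ⇒  Cov = 355.7780 / 4 = 88.9445
Σ(R_m − R̄_m)² = 204.6680  ⇒  Var(R_m) = 204.6680 / 4 = 51.1670
β = Cov / Var(R_m) = 88.9445 / 51.1670 = 1.7383
E(R) = R_f + β × MRP = 1.7% + 1.7383 × 6.2% = 12.48%

12.48%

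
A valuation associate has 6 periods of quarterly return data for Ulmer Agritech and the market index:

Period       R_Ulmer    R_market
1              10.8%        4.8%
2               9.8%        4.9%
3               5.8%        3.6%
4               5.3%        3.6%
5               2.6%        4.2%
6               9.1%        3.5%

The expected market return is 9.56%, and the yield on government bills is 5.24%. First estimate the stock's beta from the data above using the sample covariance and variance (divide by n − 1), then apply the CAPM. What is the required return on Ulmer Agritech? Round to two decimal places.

15.28%

Mean R_i = (10.8 + 9.8 + 5.8 + 5.3 + 2.6 + 9.1) / 6 = 7.2333%
Mean R_m = (4.8 + 4.9 + 3.6 + 3.6 + 4.2 + 3.5) / 6 = 4.1000%
Σ(R_i − R̄_i)(R_m − R̄_m) = 4.6500  ⇒  Cov = 4.6500 / 5 = 0.9300
Σ(R_m − R̄_m)² = 2.0000  ⇒  Var(R_m) = 2.0000 / 5 = 0.4000
β = Cov / Var(R_m) = 0.9300 / 0.4000 = 2.3250
MRP = 9.56% − 5.24% = 4.32%
E(R) = R_f + β × MRP = 5.24% + 2.3250 × 4.32% = 15.28%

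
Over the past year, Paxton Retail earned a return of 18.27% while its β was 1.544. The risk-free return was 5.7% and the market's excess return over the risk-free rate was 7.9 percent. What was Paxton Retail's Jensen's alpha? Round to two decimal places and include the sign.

+0.37%

CAPM benchmark = R_f + β(R_m − R_f) = 5.7% + 1.544 × 7.9% = 17.8976%
α = actual − benchmark = 18.27% − 17.8976% = +0.37%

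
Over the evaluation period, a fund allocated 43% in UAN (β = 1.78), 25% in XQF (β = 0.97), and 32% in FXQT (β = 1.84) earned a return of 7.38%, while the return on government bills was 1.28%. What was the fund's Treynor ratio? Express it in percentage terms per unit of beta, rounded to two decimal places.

β_P = 0.43×1.78 + 0.25×0.97 + 0.32×1.84 = 1.5967
Treynor = (R_P − R_f) / β_P = (7.38% − 1.28%) / 1.5967 = 6.10% / 1.5967 = 3.82%

3.82%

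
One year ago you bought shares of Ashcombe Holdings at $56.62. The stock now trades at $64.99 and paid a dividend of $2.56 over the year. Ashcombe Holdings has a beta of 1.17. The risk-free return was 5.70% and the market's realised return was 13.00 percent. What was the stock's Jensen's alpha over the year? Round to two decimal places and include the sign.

+5.06%

Realised HPR = (P1 + D1 − P0) / P0 = (64.99 + 2.56 − 56.62) / 56.62 = 10.93 / 56.62 = 19.3041%
MRP = 13.00% − 5.70% = 7.30%
CAPM required = R_f + β·MRP = 5.70% + 1.17 × 7.30% = 14.2410%
α = realised − required = 19.3041% − 14.2410% = +5.06%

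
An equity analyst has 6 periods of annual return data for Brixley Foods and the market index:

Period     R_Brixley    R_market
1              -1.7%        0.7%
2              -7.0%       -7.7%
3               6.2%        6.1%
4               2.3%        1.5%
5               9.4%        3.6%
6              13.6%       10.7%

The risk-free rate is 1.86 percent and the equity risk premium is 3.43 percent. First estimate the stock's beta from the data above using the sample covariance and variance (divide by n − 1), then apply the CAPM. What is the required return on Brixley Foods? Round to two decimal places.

Mean R_i = (-1.7 − 7.0 + 6.2 + 2.3 + 9.4 + 13.6) / 6 = 3.8000%
Mean R_m = (0.7 − 7.7 + 6.1 + 1.5 + 3.6 + 10.7) / 6 = 2.4833%
Σ(R_i − R̄_i)(R_m − R̄_m) = 216.7200  ⇒  Cov = 216.7200 / 5 = 43.3440
Σ(R_m − R̄_m)² = 189.6883  ⇒  Var(R_m) = 189.6883 / 5 = 37.9377
β = Cov / Var(R_m) = 43.3440 / 37.9377 = 1.1425
E(R) = R_f + β × MRP = 1.86% + 1.1425 × 3.43% = 5.78%

5.78%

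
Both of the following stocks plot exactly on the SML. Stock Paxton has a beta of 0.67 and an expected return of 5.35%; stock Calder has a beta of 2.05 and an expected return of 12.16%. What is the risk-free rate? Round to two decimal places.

Both satisfy E(R) = R_f + β·MRP, so the slope of the SML is
MRP = (12.16% − 5.35%) / (2.05 − 0.67) = 6.81% / 1.38 = 4.9348%
R_f = E(R_Paxton) − β_Paxton·MRP = 5.35% − 0.67 × 4.9348% = 2.0437%

2.04%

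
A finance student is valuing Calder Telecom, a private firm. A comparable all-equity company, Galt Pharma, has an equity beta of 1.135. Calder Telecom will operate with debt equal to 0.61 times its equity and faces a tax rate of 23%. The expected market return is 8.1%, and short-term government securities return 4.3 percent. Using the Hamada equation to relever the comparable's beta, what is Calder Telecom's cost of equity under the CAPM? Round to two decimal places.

10.64%

β_L = β_U × [1 + (1 − t)(D/E)] = 1.135 × [1 + (1 − 0.23) × 0.61]
    = 1.135 × [1 + 0.77 × 0.61] = 1.135 × 1.4697 = 1.6681
MRP = 8.1% − 4.3% = 3.80%
E(R) = R_f + β_L × MRP = 4.3% + 1.6681 × 3.8% = 10.64%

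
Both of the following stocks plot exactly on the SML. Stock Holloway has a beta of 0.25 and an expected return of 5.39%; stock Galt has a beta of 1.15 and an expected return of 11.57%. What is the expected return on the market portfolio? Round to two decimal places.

Both satisfy E(R) = R_f + β·MRP, so the slope of the SML is
MRP = (11.57% − 5.39%) / (1.15 − 0.25) = 6.18% / 0.90 = 6.8667%
R_f = E(R_Holloway) − β_Holloway·MRP = 5.39% − 0.25 × 6.8667% = 3.6733%
E(R_m) = R_f + MRP = 3.6733% + 6.8667% = 10.54%

10.54%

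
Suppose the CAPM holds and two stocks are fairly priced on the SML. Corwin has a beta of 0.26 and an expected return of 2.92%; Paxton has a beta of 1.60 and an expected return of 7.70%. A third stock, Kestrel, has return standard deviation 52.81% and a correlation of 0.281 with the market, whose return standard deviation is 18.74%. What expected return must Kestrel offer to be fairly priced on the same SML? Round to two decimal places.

4.82%

MRP = (7.70% − 2.92%) / (1.60 − 0.26) = 3.5672%
R_f = 2.92% − 0.26 × 3.5672% = 1.9925%
β_Kestrel = ρ·σ_i/σ_m = 0.281 × 52.81 / 18.74 = 0.7919
E(R_Kestrel) = R_f + β × MRP = 1.9925% + 0.7919 × 3.5672% = 4.82%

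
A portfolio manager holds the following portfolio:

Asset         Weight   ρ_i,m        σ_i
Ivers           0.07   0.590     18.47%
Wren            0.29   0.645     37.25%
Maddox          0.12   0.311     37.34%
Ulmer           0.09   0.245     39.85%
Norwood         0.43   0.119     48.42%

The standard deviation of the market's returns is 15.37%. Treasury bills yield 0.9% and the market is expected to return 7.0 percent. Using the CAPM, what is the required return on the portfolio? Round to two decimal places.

5.85%

β_Ivers = 0.590 × 18.47% / 15.37% = 0.7090
β_Wren = 0.645 × 37.25% / 15.37% = 1.5632
β_Maddox = 0.311 × 37.34% / 15.37% = 0.7555
β_Ulmer = 0.245 × 39.85% / 15.37% = 0.6352
β_Norwood = 0.119 × 48.42% / 15.37% = 0.3749
β_P = Σ w_i β_i = 0.07×0.7090 + 0.29×1.5632 + 0.12×0.7555 + 0.09×0.6352 + 0.43×0.3749 = 0.8120
MRP = 7.0% − 0.9% = 6.10%
E(R_P) = R_f + β_P × MRP = 0.9% + 0.8120 × 6.1% = 5.85%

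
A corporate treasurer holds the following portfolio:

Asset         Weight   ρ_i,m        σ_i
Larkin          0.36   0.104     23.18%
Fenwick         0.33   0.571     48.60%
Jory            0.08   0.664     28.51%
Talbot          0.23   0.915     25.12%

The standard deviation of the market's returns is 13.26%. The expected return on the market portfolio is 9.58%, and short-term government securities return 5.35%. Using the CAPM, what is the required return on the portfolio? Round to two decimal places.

β_Larkin = 0.104 × 23.18% / 13.26% = 0.1818
β_Fenwick = 0.571 × 48.60% / 13.26% = 2.0928
β_Jory = 0.664 × 28.51% / 13.26% = 1.4277
β_Talbot = 0.915 × 25.12% / 13.26% = 1.7334
β_P = Σ w_i β_i = 0.36×0.1818 + 0.33×2.0928 + 0.08×1.4277 + 0.23×1.7334 = 1.2690
MRP = 9.58% − 5.35% = 4.23%
E(R_P) = R_f + β_P × MRP = 5.35% + 1.2690 × 4.23% = 10.72%

10.72%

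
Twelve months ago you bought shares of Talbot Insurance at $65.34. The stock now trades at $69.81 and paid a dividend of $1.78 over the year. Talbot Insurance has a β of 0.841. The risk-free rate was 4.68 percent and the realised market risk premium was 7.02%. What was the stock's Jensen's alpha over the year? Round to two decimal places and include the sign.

Realised HPR = (P1 + D1 − P0) / P0 = (69.81 + 1.78 − 65.34) / 65.34 = 6.25 / 65.34 = 9.5654%
CAPM required = R_f + β·MRP = 4.68% + 0.841 × 7.02% = 10.58382%
α = realised − required = 9.5654% − 10.58382% = -1.02%

-1.02%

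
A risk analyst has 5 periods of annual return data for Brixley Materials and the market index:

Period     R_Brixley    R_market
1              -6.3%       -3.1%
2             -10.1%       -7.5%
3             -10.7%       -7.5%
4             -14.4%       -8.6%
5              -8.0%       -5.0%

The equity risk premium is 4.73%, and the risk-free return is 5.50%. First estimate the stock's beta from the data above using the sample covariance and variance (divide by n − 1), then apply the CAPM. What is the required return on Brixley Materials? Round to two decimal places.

Mean R_i = (-6.3 − 10.1 − 10.7 − 14.4 − 8.0) / 5 = -9.9000%
Mean R_m = (-3.1 − 7.5 − 7.5 − 8.6 − 5.0) / 5 = -6.3400%
Σ(R_i − R̄_i)(R_m − R̄_m) = 25.5400  ⇒  Cov = 25.5400 / 4 = 6.3850
Σ(R_m − R̄_m)² = 20.0920  ⇒  Var(R_m) = 20.0920 / 4 = 5.0230
β = Cov / Var(R_m) = 6.3850 / 5.0230 = 1.2712
E(R) = R_f + β × MRP = 5.50% + 1.2712 × 4.73% = 11.51%

11.51%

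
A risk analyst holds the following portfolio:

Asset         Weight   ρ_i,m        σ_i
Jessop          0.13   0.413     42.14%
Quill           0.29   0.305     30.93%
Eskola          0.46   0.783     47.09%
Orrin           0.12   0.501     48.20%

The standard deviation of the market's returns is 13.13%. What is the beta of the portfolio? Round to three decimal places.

1.893

β_Jessop = 0.413 × 42.14% / 13.13% = 1.3255
β_Quill = 0.305 × 30.93% / 13.13% = 0.7185
β_Eskola = 0.783 × 47.09% / 13.13% = 2.8082
β_Orrin = 0.501 × 48.20% / 13.13% = 1.8392
β_P = Σ w_i β_i = 0.13×1.3255 + 0.29×0.7185 + 0.46×2.8082 + 0.12×1.8392 = 1.8932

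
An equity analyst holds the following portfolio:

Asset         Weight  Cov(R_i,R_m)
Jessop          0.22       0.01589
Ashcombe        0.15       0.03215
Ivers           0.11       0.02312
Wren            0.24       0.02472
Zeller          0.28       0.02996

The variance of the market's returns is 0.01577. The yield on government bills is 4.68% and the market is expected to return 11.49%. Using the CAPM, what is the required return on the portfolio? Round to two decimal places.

β_Jessop = 0.01589 / 0.01577 = 1.0076
β_Ashcombe = 0.03215 / 0.01577 = 2.0387
β_Ivers = 0.02312 / 0.01577 = 1.4661
β_Wren = 0.02472 / 0.01577 = 1.5675
β_Zeller = 0.02996 / 0.01577 = 1.8998
β_P = Σ w_i β_i = 0.22×1.0076 + 0.15×2.0387 + 0.11×1.4661 + 0.24×1.5675 + 0.28×1.8998 = 1.5969
MRP = 11.49% − 4.68% = 6.81%
E(R_P) = R_f + β_P × MRP = 4.68% + 1.5969 × 6.81% = 15.55%

15.55%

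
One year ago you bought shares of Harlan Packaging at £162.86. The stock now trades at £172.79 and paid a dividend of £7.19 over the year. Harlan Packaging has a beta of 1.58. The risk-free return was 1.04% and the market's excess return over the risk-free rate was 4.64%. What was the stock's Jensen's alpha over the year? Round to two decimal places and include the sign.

+2.14%

Realised HPR = (P1 + D1 − P0) / P0 = (172.79 + 7.19 − 162.86) / 162.86 = 17.12 / 162.86 = 10.5121%
CAPM required = R_f + β·MRP = 1.04% + 1.58 × 4.64% = 8.3712%
α = realised − required = 10.5121% − 8.3712% = +2.14%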